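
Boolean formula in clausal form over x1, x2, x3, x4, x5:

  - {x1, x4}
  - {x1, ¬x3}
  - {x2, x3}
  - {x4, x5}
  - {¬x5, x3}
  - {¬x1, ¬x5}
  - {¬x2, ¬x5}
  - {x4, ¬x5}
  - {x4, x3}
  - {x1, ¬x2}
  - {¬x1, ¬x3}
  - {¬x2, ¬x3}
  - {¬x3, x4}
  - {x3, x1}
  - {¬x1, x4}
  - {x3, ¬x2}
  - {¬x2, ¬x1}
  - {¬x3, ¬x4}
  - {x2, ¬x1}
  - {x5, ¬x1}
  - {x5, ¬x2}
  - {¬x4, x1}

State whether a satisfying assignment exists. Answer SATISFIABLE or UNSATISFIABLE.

UNSATISFIABLE

x1 = True:
  propagation gives x5=False; an empty clause results — contradiction.
x1 = False:
  propagation gives x4=True; an empty clause results — contradiction.
Every branch closes, so no satisfying assignment exists.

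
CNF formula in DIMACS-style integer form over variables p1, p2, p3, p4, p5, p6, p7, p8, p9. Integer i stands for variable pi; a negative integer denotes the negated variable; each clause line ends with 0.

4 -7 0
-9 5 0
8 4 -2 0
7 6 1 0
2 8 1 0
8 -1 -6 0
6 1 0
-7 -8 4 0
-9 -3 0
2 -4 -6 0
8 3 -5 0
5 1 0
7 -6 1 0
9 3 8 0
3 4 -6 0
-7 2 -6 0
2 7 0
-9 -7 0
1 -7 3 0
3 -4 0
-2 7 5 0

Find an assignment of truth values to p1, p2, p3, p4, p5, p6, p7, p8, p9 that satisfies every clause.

Try p1 = True.
Try p2 = True.
The remaining clauses are satisfied by p3 = True, p4 = True, p5 = True, p6 = False, p7 = True, p8 = True, p9 = False.
Every clause has at least one true literal under this assignment.

p1 = T, p2 = T, p3 = T, p4 = T, p5 = T, p6 = F, p7 = T, p8 = T, p9 = F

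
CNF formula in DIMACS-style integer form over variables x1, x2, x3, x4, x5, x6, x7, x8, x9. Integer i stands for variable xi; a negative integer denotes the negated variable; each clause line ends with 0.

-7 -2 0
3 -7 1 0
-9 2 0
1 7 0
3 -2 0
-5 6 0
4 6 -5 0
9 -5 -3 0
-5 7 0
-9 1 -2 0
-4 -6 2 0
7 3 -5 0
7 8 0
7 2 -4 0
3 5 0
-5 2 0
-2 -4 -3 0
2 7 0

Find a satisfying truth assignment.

x1 = T, x2 = F, x3 = T, x4 = F, x5 = F, x6 = T, x7 = T, x8 = T, x9 = F

Check each clause:
  1. {¬x2, ¬x7} — ¬x2 is true.
  2. {x3, ¬x7, x1} — x3 is true.
  3. {¬x9, x2} — ¬x9 is true.
  4. {x1, x7} — x1 is true.
  5. {x3, ¬x2} — x3 is true.
  6. {x6, ¬x5} — ¬x5 is true.
  7. {x4, ¬x5, x6} — ¬x5 is true.
  8. {¬x5, ¬x3, x9} — ¬x5 is true.
  9. {x7, ¬x5} — ¬x5 is true.
  10. {¬x9, x1, ¬x2} — x1 is true.
  11. {x2, ¬x6, ¬x4} — ¬x4 is true.
  12. {x3, x7, ¬x5} — x3 is true.
  13. {x8, x7} — x8 is true.
  14. {x2, ¬x4, x7} — ¬x4 is true.
  15. {x5, x3} — x3 is true.
  16. {¬x5, x2} — ¬x5 is true.
  17. {¬x2, ¬x3, ¬x4} — ¬x4 is true.
  18. {x7, x2} — x7 is true.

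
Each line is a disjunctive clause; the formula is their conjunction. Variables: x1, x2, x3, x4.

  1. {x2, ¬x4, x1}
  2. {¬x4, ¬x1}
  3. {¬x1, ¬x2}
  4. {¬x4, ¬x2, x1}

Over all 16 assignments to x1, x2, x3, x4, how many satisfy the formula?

6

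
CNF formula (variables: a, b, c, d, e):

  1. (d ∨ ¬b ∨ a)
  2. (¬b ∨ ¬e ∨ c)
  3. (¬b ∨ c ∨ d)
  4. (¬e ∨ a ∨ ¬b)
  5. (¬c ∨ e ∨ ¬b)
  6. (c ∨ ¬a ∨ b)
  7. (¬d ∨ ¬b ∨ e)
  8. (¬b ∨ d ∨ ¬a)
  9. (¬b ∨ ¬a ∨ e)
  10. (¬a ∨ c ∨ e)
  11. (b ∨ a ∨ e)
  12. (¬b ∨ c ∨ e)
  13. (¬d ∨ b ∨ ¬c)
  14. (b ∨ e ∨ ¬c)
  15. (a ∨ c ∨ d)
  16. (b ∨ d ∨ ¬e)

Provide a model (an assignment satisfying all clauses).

a=True, b=True, c=True, d=True, e=True

Set a = True and propagate.
Branch on b: take b = True.
  then d is forced to True.
  then e is forced to True.
  then c is forced to True.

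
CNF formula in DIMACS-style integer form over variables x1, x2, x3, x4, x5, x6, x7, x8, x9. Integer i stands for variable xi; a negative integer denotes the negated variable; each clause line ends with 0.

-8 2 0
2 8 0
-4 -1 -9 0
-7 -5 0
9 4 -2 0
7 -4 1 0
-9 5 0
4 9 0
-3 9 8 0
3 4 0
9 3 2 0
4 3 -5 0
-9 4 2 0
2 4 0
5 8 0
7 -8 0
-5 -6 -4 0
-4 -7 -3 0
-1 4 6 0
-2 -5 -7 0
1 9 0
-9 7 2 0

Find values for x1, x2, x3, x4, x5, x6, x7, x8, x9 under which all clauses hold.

x1=1, x2=1, x3=1, x4=0, x5=1, x6=1, x7=0, x8=0, x9=1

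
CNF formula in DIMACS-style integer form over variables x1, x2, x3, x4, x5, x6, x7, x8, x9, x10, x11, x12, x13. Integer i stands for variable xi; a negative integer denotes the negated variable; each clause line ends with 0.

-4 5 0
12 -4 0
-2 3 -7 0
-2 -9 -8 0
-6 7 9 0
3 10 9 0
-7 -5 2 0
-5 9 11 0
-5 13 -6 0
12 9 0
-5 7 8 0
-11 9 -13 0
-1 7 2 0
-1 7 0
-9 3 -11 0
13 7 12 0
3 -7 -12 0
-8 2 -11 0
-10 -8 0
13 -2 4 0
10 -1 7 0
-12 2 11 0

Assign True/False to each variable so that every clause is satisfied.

x1 occurs only negated in the remaining clauses — set x1 = False.
Pure literal: x6 appears only negated; assign x6 = False.
Try x2 = True.
Try x3 = False.
  then x7 is forced to False.
For the remaining variables, x4 = False, x5 = False, x8 = False, x9 = True, x10 = False, x11 = False, x12 = True, x13 = True works.
Every clause has at least one true literal under this assignment.

x1 = F  x2 = T  x3 = F  x4 = F  x5 = F  x6 = F  x7 = F  x8 = F  x9 = T  x10 = F  x11 = F  x12 = T  x13 = T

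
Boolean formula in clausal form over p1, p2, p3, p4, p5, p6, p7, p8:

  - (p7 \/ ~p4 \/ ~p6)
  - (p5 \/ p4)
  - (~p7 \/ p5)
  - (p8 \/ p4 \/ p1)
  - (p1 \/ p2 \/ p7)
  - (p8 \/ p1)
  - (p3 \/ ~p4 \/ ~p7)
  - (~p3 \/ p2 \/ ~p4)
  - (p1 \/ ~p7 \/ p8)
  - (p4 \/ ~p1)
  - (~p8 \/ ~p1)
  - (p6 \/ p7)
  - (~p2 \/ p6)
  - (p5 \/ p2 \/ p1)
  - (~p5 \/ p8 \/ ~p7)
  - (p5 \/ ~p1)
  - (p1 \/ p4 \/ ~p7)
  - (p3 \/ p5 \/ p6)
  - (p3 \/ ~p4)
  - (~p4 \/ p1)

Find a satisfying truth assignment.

p1 = F, p2 = T, p3 = T, p4 = F, p5 = T, p6 = T, p7 = F, p8 = T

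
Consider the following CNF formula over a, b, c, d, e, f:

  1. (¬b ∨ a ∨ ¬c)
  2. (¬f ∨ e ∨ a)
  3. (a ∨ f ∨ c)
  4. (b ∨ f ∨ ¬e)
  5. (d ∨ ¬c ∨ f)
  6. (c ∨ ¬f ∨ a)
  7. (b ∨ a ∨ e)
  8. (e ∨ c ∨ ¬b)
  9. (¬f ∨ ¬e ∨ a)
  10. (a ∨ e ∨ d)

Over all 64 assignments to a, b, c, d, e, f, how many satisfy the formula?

Case analysis on a and e:
  a=T, e=T: 11 of the 16 assignments to (b,c,d,f) work.
  a=T, e=F: 10 of the 16 assignments to (b,c,d,f) work.
  a=F, e=T: a clause becomes empty — 0.
  a=F, e=F: a clause becomes empty — 0.
Total: 11 + 10 + 0 + 0 = 21.

21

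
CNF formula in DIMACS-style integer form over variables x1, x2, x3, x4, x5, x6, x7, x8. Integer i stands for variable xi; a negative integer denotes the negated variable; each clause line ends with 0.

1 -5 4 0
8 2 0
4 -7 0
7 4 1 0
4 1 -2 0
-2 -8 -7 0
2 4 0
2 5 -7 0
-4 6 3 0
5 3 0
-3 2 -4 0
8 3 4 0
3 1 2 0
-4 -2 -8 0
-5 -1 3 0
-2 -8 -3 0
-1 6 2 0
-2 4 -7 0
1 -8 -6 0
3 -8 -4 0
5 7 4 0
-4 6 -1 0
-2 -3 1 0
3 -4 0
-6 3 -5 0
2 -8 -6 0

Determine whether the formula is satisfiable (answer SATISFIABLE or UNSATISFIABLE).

SATISFIABLE

Set x1 = True and propagate.
Set x2 = True and propagate.
For the remaining variables, x3 = True, x4 = True, x5 = True, x6 = True, x7 = False, x8 = False works.
Every clause has at least one true literal under this assignment.
So x1=T, x2=T, x3=T, x4=T, x5=T, x6=T, x7=F, x8=F is a satisfying assignment.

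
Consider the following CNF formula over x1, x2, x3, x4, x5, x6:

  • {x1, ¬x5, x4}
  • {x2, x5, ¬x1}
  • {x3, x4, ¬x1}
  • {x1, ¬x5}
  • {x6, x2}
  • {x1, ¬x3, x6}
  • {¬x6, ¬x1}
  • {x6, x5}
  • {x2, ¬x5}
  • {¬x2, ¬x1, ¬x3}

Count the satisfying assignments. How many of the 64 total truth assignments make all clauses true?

Split on x1, then x5.
  x1=T, x5=T: remaining (x2,x3,x4,x6) ∈ {(T,F,T,F)} — 1.
  x1=T, x5=F: a clause becomes empty — 0.
  x1=F, x5=T: a clause becomes empty — 0.
  x1=F, x5=F: forces x6=T; x2, x3, x4 free → 2^3 = 8.
Total: 1 + 0 + 0 + 8 = 9.

9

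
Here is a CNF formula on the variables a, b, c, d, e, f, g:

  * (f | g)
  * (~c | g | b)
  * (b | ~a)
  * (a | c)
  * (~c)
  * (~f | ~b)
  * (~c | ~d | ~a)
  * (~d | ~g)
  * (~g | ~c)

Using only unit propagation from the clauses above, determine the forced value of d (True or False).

False

Unit clause (~c) sets c = False.
In (a | c), c is now false; a must hold, so a = True.
In (b | ~a), ~a is now false; b must hold, so b = True.
(~b | ~f): since b = True, the clause reduces to (~f). f = False.
(g | f) with f = False leaves only g, so g = True.
(~d | ~g) with g = True leaves only ~d, so d = False.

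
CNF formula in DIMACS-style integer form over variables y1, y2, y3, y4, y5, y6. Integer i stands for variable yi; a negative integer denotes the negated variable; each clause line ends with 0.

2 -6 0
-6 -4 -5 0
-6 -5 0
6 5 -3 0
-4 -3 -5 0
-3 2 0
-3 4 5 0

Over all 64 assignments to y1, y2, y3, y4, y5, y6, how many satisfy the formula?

24

Split on y5, then y3.
  y5=T, y3=T: remaining (y1,y2,y4,y6) ∈ {(F,T,F,F); (T,T,F,F)} — 2.
  y5=T, y3=F: forces y6=F; y1, y2, y4 free → 2^3 = 8.
  y5=F, y3=T: remaining (y1,y2,y4,y6) ∈ {(F,T,T,T); (T,T,T,T)} — 2.
  y5=F, y3=F: y1, y4 free; 3 ways for (y2,y6) × 2^2 = 12.
Total: 2 + 8 + 2 + 12 = 24.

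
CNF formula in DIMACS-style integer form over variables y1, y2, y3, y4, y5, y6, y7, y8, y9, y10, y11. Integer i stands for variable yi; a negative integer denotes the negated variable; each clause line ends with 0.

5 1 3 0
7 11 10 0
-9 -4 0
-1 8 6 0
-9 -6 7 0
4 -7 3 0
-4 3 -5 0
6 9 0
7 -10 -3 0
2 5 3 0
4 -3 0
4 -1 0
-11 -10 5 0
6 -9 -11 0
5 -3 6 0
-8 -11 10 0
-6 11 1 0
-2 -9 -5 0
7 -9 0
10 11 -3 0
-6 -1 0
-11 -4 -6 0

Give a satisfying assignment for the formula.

y1=0, y2=1, y3=0, y4=0, y5=1, y6=1, y7=0, y8=0, y9=0, y10=0, y11=1

Set y1 = False and propagate.
Branch on y2: take y2 = True.
The remaining clauses are satisfied by y3 = False, y4 = False, y5 = True, y6 = True, y7 = False, y8 = False, y9 = False, y10 = False, y11 = True.
Every clause has at least one true literal under this assignment.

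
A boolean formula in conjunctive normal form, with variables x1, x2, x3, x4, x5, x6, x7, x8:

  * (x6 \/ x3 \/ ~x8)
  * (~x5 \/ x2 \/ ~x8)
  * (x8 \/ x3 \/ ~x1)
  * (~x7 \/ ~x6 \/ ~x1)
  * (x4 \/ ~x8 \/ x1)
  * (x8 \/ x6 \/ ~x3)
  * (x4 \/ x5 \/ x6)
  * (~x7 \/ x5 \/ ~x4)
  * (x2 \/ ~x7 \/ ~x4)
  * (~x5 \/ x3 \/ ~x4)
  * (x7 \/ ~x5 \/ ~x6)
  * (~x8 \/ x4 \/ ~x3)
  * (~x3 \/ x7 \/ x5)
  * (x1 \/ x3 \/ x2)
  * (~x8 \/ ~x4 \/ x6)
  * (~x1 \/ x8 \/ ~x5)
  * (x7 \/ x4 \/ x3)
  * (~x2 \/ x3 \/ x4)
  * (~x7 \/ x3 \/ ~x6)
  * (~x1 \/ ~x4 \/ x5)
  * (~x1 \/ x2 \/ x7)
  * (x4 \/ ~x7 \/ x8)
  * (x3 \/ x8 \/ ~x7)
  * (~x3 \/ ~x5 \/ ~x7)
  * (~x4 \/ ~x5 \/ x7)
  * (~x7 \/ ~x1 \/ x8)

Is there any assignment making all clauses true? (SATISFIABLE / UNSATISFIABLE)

SATISFIABLE

Branch on x1: take x1 = False.
Try x2 = True.
Try x3 = False.
  then x4 is forced to True.
  then x5 is forced to False.
  then x7 is forced to False.
For the remaining variables, x6 = True, x8 = True works.
Every clause has at least one true literal under this assignment.
So x1=F  x2=T  x3=F  x4=T  x5=F  x6=T  x7=F  x8=T is a satisfying assignment.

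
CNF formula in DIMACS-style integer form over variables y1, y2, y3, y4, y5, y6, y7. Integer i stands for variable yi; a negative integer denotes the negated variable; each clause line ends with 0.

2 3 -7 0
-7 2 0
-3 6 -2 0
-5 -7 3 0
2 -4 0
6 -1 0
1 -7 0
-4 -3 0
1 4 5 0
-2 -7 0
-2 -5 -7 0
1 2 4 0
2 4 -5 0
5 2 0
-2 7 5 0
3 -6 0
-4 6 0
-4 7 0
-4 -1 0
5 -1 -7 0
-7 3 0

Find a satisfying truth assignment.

Branch on y1: take y1 = False.
  then y7 is forced to False.
  then y4 is forced to False.
  then y5 is forced to True.
  then y2 is forced to True.
For the remaining variables, y3 = False, y6 = False works.

y1=False, y2=True, y3=False, y4=False, y5=True, y6=False, y7=False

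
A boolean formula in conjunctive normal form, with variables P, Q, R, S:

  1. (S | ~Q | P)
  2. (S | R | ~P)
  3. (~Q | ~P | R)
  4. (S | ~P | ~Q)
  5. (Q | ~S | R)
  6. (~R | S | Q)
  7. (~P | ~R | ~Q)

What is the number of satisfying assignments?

5

Satisfying assignments:
  P=0 Q=0 R=0 S=0
  P=0 Q=0 R=1 S=1
  P=0 Q=1 R=0 S=1
  P=0 Q=1 R=1 S=1
  P=1 Q=0 R=1 S=1
Count: 5.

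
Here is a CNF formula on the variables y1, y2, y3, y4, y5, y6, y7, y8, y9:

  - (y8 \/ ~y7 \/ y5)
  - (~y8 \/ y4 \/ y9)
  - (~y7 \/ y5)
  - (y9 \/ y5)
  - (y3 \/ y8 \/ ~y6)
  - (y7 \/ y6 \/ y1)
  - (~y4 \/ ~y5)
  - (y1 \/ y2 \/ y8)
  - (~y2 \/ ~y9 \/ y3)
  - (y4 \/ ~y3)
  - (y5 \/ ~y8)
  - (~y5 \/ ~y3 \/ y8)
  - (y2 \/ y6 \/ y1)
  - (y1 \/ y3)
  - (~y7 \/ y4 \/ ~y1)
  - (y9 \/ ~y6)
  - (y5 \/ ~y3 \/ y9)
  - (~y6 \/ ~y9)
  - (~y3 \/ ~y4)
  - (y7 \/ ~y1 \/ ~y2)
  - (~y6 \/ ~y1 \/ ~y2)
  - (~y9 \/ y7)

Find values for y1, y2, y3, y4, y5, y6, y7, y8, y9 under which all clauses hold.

Set y1 = True and propagate.
Branch on y2: take y2 = False.
For the remaining variables, y3 = False, y4 = False, y5 = True, y6 = False, y7 = False, y8 = False, y9 = False works.
Every clause has at least one true literal under this assignment.

y1=1, y2=0, y3=0, y4=0, y5=1, y6=0, y7=0, y8=0, y9=0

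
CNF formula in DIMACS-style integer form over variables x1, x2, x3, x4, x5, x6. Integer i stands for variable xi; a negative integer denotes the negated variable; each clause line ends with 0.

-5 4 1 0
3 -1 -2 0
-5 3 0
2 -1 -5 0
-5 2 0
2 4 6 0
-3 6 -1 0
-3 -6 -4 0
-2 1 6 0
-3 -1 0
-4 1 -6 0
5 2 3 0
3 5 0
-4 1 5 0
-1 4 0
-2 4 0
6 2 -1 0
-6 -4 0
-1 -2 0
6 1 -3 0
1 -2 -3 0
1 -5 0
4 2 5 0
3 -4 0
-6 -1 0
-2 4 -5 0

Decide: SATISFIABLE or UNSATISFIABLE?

x1 = True:
  propagation gives x3=False, x2=False, x5=False; an empty clause results — contradiction.
x1 = False:
  propagation gives x5=False, x3=True, x4=False, x2=False; an empty clause results — contradiction.
Every branch closes, so no satisfying assignment exists.

UNSATISFIABLE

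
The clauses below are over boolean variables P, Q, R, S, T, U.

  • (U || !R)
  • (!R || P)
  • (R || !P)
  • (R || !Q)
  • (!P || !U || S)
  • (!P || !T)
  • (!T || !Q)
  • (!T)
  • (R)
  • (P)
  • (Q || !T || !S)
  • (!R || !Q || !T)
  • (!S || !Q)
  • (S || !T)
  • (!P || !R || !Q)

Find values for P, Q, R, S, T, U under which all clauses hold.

P=T  Q=F  R=T  S=T  T=F  U=T

Check each clause:
  1. (!R || U) — U is true.
  2. (P || !R) — P is true.
  3. (R || !P) — R is true.
  4. (R || !Q) — R is true.
  5. (!U || S || !P) — S is true.
  6. (!T || !P) — !T is true.
  7. (!Q || !T) — !T is true.
  8. (!T) — !T is true.
  9. (R) — R is true.
  10. (P) — P is true.
  11. (!T || Q || !S) — !T is true.
  12. (!R || !Q || !T) — !T is true.
  13. (!S || !Q) — !Q is true.
  14. (!T || S) — !T is true.
  15. (!Q || !R || !P) — !Q is true.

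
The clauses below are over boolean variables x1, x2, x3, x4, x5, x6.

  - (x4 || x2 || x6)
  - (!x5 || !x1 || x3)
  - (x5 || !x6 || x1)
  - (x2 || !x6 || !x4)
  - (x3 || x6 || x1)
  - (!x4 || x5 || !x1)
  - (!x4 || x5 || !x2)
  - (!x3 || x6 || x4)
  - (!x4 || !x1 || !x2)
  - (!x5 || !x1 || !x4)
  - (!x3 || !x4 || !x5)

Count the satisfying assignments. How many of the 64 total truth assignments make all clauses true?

Case analysis on x4 and x1:
  x4=T, x1=T: a clause becomes empty — 0.
  x4=T, x1=F: remaining (x2,x3,x5,x6) ∈ {(F,T,F,F); (T,F,T,T)} — 2.
  x4=F, x1=T: 7 of the 16 assignments to (x2,x3,x5,x6) work.
  x4=F, x1=F: remaining (x2,x3,x5,x6) ∈ {(F,F,T,T); (F,T,T,T); (T,F,T,T); (T,T,T,T)} — 4.
Total: 0 + 2 + 7 + 4 = 13.

13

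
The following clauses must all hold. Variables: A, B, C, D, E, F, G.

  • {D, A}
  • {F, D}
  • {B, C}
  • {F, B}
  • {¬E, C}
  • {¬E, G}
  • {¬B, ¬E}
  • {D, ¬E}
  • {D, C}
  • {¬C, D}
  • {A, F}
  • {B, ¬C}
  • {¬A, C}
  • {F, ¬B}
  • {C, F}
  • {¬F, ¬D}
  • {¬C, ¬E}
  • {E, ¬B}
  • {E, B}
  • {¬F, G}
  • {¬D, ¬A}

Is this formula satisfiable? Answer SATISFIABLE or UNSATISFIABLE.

C = True:
  propagation gives D=True, B=True, E=False; an empty clause results — contradiction.
C = False:
  propagation gives B=True, E=False; an empty clause results — contradiction.
Every branch closes, so no satisfying assignment exists.

UNSATISFIABLE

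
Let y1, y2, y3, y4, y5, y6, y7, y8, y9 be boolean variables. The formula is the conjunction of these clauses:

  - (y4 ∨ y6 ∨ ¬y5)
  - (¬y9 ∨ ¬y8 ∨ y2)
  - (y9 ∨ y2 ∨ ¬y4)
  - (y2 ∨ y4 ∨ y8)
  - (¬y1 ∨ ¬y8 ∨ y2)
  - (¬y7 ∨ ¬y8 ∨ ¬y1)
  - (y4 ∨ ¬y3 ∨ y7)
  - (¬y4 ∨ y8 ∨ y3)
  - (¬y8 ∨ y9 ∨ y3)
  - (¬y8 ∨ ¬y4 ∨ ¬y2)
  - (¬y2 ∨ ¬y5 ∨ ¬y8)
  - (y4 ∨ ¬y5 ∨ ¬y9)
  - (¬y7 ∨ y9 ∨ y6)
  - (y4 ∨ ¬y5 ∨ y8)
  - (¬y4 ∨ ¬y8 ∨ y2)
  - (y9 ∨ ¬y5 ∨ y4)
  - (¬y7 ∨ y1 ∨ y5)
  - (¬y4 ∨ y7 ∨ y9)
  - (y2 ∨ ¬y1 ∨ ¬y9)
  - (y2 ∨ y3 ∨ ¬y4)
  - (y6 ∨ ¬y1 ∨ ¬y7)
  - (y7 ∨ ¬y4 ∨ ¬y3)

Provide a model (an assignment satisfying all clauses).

y1=T, y2=T, y3=F, y4=F, y5=F, y6=F, y7=F, y8=F, y9=F

Check each clause:
  1. (¬y5 ∨ y6 ∨ y4) — ¬y5 is true.
  2. (y2 ∨ ¬y9 ∨ ¬y8) — ¬y8 is true.
  3. (¬y4 ∨ y9 ∨ y2) — y2 is true.
  4. (y4 ∨ y8 ∨ y2) — y2 is true.
  5. (¬y8 ∨ ¬y1 ∨ y2) — ¬y8 is true.
  6. (¬y8 ∨ ¬y1 ∨ ¬y7) — ¬y8 is true.
  7. (y4 ∨ ¬y3 ∨ y7) — ¬y3 is true.
  8. (¬y4 ∨ y8 ∨ y3) — ¬y4 is true.
  9. (¬y8 ∨ y9 ∨ y3) — ¬y8 is true.
  10. (¬y8 ∨ ¬y4 ∨ ¬y2) — ¬y8 is true.
  11. (¬y2 ∨ ¬y8 ∨ ¬y5) — ¬y8 is true.
  12. (¬y9 ∨ y4 ∨ ¬y5) — ¬y5 is true.
  13. (y9 ∨ y6 ∨ ¬y7) — ¬y7 is true.
  14. (y8 ∨ ¬y5 ∨ y4) — ¬y5 is true.
  15. (¬y8 ∨ ¬y4 ∨ y2) — ¬y8 is true.
  16. (¬y5 ∨ y4 ∨ y9) — ¬y5 is true.
  17. (y1 ∨ ¬y7 ∨ y5) — ¬y7 is true.
  18. (¬y4 ∨ y7 ∨ y9) — ¬y4 is true.
  19. (¬y1 ∨ ¬y9 ∨ y2) — y2 is true.
  20. (y2 ∨ ¬y4 ∨ y3) — y2 is true.
  21. (¬y7 ∨ y6 ∨ ¬y1) — ¬y7 is true.
  22. (¬y4 ∨ ¬y3 ∨ y7) — ¬y4 is true.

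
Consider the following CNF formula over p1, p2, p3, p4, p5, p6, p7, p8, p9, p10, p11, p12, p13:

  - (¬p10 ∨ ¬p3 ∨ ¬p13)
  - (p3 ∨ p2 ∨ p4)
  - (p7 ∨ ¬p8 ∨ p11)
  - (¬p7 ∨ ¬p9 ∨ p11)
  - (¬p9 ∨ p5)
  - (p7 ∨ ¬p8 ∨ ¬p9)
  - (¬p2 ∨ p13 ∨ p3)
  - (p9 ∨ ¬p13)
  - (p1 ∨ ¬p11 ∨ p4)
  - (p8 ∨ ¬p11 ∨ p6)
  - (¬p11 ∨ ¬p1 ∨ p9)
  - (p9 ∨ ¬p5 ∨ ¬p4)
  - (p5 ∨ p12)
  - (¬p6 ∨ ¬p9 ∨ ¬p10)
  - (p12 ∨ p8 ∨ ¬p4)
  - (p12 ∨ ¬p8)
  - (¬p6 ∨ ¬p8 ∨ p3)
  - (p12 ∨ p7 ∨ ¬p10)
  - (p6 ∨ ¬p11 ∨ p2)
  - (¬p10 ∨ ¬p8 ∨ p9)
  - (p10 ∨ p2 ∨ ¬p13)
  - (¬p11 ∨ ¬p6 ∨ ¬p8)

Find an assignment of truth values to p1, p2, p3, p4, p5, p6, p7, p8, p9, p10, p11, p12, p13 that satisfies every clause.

p1=0  p2=1  p3=1  p4=0  p5=1  p6=0  p7=1  p8=1  p9=0  p10=0  p11=0  p12=1  p13=0

p12 occurs only positively in the remaining clauses — set p12 = True.
Set p1 = False and propagate.
Set p2 = True and propagate.
Try p3 = True.
The remaining clauses are satisfied by p4 = False, p5 = True, p6 = False, p7 = True, p8 = True, p9 = False, p10 = False, p11 = False, p13 = False.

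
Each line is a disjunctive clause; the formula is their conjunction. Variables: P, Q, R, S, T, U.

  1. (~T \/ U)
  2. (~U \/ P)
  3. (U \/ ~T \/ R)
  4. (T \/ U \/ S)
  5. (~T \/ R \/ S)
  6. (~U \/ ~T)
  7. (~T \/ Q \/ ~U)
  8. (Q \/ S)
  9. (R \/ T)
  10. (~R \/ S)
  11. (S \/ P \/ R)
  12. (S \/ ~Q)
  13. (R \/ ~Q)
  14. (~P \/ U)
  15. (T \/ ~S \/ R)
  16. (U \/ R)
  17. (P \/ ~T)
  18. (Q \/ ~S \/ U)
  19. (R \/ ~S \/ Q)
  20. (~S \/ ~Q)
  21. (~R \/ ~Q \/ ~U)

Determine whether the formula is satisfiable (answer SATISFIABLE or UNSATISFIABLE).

Branch on P: take P = True.
  then U is forced to True.
  then T is forced to False.
  then R is forced to True.
  then S is forced to True.
  then Q is forced to False.
Every clause has at least one true literal under this assignment.
So P=T, Q=F, R=T, S=T, T=F, U=T is a satisfying assignment.

SATISFIABLE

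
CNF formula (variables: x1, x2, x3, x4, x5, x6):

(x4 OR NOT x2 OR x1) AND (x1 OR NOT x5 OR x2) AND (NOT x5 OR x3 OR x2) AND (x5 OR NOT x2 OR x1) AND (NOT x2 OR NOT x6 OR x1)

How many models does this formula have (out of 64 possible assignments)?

38

Split on x2, then x1.
  x2=T, x1=T: x3, x4, x5, x6 free → 2^4 = 16.
  x2=T, x1=F: remaining (x3,x4,x5,x6) ∈ {(F,T,T,F); (T,T,T,F)} — 2.
  x2=F, x1=T: x4, x6 free; 3 ways for (x3,x5) × 2^2 = 12.
  x2=F, x1=F: forces x5=F; x3, x4, x6 free → 2^3 = 8.
Total: 16 + 2 + 12 + 8 = 38.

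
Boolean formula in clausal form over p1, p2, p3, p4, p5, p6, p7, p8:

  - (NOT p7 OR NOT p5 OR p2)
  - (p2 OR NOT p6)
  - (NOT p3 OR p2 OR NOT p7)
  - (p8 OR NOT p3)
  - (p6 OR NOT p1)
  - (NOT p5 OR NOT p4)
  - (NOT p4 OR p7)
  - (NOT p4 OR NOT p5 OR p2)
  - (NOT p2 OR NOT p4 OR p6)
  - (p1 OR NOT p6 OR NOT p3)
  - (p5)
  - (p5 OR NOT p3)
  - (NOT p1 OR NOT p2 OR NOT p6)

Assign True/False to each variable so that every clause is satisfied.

p1 = F  p2 = T  p3 = F  p4 = F  p5 = T  p6 = F  p7 = T  p8 = T

Check each clause:
  1. (p2 OR NOT p7 OR NOT p5) — p2 is true.
  2. (NOT p6 OR p2) — p2 is true.
  3. (p2 OR NOT p3 OR NOT p7) — p2 is true.
  4. (NOT p3 OR p8) — p8 is true.
  5. (NOT p1 OR p6) — NOT p1 is true.
  6. (NOT p4 OR NOT p5) — NOT p4 is true.
  7. (p7 OR NOT p4) — NOT p4 is true.
  8. (p2 OR NOT p5 OR NOT p4) — p2 is true.
  9. (NOT p2 OR p6 OR NOT p4) — NOT p4 is true.
  10. (NOT p3 OR NOT p6 OR p1) — NOT p6 is true.
  11. (p5) — p5 is true.
  12. (NOT p3 OR p5) — NOT p3 is true.
  13. (NOT p1 OR NOT p2 OR NOT p6) — NOT p6 is true.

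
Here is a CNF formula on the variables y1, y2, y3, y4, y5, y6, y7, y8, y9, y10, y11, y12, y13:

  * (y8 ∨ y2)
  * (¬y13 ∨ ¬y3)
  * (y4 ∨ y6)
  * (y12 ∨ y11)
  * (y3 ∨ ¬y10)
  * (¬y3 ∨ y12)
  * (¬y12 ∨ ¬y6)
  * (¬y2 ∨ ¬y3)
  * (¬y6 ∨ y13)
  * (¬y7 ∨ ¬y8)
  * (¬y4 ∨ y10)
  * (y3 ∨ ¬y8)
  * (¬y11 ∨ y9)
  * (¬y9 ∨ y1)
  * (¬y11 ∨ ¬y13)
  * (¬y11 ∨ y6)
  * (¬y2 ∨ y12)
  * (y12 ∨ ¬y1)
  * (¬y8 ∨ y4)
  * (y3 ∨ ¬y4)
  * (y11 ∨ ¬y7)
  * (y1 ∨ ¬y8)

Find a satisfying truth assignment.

y1 = T, y2 = F, y3 = T, y4 = T, y5 = F, y6 = F, y7 = F, y8 = T, y9 = T, y10 = T, y11 = F, y12 = T, y13 = F

Pure literal: y7 appears only negated; assign y7 = False.
Try y1 = True.
  then y12 is forced to True.
  then y6 is forced to False.
  then y4 is forced to True.
  then y10 is forced to True.
  then y3 is forced to True.
  then y13 is forced to False.
  then y2 is forced to False.
  then y8 is forced to True.
  then y11 is forced to False.
y5, y9 are now unconstrained; take y5 = False, y9 = True.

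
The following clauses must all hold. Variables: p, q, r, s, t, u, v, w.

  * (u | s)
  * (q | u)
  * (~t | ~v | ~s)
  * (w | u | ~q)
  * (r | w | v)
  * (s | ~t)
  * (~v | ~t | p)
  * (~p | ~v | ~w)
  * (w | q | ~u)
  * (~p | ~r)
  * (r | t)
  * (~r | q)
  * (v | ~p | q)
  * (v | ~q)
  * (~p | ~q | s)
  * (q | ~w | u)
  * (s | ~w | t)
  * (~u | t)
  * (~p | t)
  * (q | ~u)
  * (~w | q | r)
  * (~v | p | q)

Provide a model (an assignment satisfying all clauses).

p=False, q=True, r=True, s=True, t=False, u=False, v=True, w=True

Check each clause:
  1. (s | u) — s is true.
  2. (q | u) — q is true.
  3. (~s | ~v | ~t) — ~t is true.
  4. (u | ~q | w) — w is true.
  5. (w | r | v) — w is true.
  6. (s | ~t) — ~t is true.
  7. (~v | ~t | p) — ~t is true.
  8. (~p | ~v | ~w) — ~p is true.
  9. (~u | w | q) — w is true.
  10. (~r | ~p) — ~p is true.
  11. (t | r) — r is true.
  12. (q | ~r) — q is true.
  13. (q | ~p | v) — q is true.
  14. (v | ~q) — v is true.
  15. (~p | ~q | s) — s is true.
  16. (q | ~w | u) — q is true.
  17. (s | ~w | t) — s is true.
  18. (~u | t) — ~u is true.
  19. (~p | t) — ~p is true.
  20. (~u | q) — ~u is true.
  21. (q | ~w | r) — q is true.
  22. (q | ~v | p) — q is true.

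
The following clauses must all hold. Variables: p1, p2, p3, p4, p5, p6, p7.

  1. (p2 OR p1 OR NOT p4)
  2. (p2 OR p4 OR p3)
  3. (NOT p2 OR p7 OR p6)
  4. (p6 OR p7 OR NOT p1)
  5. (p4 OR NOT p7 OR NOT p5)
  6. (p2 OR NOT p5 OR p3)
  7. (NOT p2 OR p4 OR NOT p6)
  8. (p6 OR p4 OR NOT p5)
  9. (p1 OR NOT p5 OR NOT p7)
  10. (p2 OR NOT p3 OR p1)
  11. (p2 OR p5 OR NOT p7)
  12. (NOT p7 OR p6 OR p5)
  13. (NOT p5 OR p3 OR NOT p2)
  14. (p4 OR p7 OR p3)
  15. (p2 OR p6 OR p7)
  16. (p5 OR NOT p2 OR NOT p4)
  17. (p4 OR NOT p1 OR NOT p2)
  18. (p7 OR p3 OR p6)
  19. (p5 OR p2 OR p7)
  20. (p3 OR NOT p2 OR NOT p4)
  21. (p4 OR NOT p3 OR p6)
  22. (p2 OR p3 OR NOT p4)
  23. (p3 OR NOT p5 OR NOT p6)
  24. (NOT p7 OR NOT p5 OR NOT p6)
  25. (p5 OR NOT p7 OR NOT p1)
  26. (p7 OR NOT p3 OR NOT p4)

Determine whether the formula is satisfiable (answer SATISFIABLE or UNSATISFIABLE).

SATISFIABLE

Branch on p1: take p1 = True.
Branch on p2: take p2 = False.
For the remaining variables, p3 = True, p4 = True, p5 = True, p6 = False, p7 = True works.
So p1 = True  p2 = False  p3 = True  p4 = True  p5 = True  p6 = False  p7 = True is a satisfying assignment.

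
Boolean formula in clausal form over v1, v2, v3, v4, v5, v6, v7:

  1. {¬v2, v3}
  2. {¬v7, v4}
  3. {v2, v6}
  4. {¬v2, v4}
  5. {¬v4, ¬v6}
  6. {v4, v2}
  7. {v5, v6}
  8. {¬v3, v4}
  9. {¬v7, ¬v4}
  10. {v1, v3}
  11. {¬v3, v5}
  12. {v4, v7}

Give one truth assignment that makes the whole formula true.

v1=F, v2=T, v3=T, v4=T, v5=T, v6=F, v7=F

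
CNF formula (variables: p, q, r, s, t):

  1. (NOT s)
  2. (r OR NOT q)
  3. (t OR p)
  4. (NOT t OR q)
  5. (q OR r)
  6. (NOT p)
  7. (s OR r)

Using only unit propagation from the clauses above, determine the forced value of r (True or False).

(NOT s) is a unit clause: s = False.
(NOT p) stands alone — p = False.
(p OR t) with p = False leaves only t, so t = True.
(NOT t OR q) with t = True leaves only q, so q = True.
(NOT q OR r) with q = True leaves only r, so r = True.

True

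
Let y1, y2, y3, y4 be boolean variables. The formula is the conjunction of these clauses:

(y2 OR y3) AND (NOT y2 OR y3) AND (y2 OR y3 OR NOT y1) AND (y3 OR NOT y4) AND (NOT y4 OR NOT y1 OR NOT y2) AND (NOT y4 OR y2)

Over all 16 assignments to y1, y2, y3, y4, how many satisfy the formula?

The models are:
  y1=F y2=F y3=T y4=F
  y1=F y2=T y3=T y4=F
  y1=F y2=T y3=T y4=T
  y1=T y2=F y3=T y4=F
  y1=T y2=T y3=T y4=F
Count: 5.

5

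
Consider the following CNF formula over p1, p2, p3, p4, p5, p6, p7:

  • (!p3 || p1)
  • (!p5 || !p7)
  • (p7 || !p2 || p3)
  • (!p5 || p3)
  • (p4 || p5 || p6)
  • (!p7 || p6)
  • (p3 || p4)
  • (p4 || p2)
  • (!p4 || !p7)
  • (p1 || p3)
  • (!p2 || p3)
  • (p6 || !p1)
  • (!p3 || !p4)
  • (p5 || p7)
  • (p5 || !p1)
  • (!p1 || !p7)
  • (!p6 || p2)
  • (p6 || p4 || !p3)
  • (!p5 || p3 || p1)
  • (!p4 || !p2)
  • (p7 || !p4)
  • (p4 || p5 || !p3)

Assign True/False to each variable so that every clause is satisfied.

Set p1 = True and propagate.
  then p6 is forced to True.
  then p5 is forced to True.
  then p7 is forced to False.
  then p3 is forced to True.
  then p4 is forced to False.
  then p2 is forced to True.

p1=True, p2=True, p3=True, p4=False, p5=True, p6=True, p7=False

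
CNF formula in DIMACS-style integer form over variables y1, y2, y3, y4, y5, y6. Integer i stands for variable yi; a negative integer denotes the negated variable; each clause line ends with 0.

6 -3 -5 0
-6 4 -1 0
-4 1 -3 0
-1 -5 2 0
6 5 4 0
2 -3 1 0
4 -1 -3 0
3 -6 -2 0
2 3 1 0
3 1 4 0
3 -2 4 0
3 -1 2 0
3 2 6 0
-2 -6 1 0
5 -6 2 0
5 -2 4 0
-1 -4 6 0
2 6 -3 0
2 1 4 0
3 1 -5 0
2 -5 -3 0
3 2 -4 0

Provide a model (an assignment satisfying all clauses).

y1=True, y2=True, y3=True, y4=True, y5=True, y6=True

Check each clause:
  1. (!y3 || !y5 || y6) — y6 is true.
  2. (!y6 || !y1 || y4) — y4 is true.
  3. (y1 || !y4 || !y3) — y1 is true.
  4. (!y1 || !y5 || y2) — y2 is true.
  5. (y4 || y6 || y5) — y4 is true.
  6. (!y3 || y2 || y1) — y1 is true.
  7. (y4 || !y3 || !y1) — y4 is true.
  8. (y3 || !y2 || !y6) — y3 is true.
  9. (y1 || y3 || y2) — y1 is true.
  10. (y3 || y1 || y4) — y1 is true.
  11. (y4 || y3 || !y2) — y3 is true.
  12. (y2 || !y1 || y3) — y2 is true.
  13. (y3 || y2 || y6) — y2 is true.
  14. (!y6 || y1 || !y2) — y1 is true.
  15. (y2 || y5 || !y6) — y2 is true.
  16. (!y2 || y5 || y4) — y4 is true.
  17. (!y4 || y6 || !y1) — y6 is true.
  18. (y2 || !y3 || y6) — y2 is true.
  19. (y2 || y4 || y1) — y1 is true.
  20. (y3 || !y5 || y1) — y3 is true.
  21. (!y3 || !y5 || y2) — y2 is true.
  22. (!y4 || y3 || y2) — y2 is true.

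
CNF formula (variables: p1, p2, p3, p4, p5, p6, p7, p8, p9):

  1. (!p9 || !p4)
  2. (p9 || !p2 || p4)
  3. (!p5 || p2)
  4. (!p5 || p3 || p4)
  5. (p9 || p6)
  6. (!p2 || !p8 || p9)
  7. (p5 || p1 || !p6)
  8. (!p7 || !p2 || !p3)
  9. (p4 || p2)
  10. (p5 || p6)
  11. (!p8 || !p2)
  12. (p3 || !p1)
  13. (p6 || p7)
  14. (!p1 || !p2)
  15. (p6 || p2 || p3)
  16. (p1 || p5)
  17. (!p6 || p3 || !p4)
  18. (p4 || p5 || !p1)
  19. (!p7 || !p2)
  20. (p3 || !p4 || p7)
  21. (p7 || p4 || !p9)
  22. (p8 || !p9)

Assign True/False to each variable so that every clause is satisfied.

p1=1  p2=0  p3=1  p4=1  p5=0  p6=1  p7=0  p8=1  p9=0

Check each clause:
  1. (!p9 || !p4) — !p9 is true.
  2. (!p2 || p4 || p9) — p4 is true.
  3. (!p5 || p2) — !p5 is true.
  4. (p4 || !p5 || p3) — p3 is true.
  5. (p9 || p6) — p6 is true.
  6. (p9 || !p2 || !p8) — !p2 is true.
  7. (p1 || p5 || !p6) — p1 is true.
  8. (!p3 || !p7 || !p2) — !p7 is true.
  9. (p2 || p4) — p4 is true.
  10. (p6 || p5) — p6 is true.
  11. (!p8 || !p2) — !p2 is true.
  12. (!p1 || p3) — p3 is true.
  13. (p7 || p6) — p6 is true.
  14. (!p1 || !p2) — !p2 is true.
  15. (p3 || p6 || p2) — p3 is true.
  16. (p5 || p1) — p1 is true.
  17. (!p6 || p3 || !p4) — p3 is true.
  18. (!p1 || p4 || p5) — p4 is true.
  19. (!p2 || !p7) — !p7 is true.
  20. (!p4 || p3 || p7) — p3 is true.
  21. (p4 || !p9 || p7) — !p9 is true.
  22. (!p9 || p8) — p8 is true.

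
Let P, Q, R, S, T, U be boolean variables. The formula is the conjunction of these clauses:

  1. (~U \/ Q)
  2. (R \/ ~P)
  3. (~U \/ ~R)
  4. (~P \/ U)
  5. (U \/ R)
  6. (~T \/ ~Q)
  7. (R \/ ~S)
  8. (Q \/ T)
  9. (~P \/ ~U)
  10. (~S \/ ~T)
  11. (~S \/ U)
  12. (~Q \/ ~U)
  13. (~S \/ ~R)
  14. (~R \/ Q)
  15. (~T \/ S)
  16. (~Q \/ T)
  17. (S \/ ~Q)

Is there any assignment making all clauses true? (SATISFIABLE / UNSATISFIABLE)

Q = True:
  propagation gives T=False; an empty clause results — contradiction.
Q = False:
  propagation gives U=False, P=False, R=True; an empty clause results — contradiction.
Every branch closes, so no satisfying assignment exists.

UNSATISFIABLE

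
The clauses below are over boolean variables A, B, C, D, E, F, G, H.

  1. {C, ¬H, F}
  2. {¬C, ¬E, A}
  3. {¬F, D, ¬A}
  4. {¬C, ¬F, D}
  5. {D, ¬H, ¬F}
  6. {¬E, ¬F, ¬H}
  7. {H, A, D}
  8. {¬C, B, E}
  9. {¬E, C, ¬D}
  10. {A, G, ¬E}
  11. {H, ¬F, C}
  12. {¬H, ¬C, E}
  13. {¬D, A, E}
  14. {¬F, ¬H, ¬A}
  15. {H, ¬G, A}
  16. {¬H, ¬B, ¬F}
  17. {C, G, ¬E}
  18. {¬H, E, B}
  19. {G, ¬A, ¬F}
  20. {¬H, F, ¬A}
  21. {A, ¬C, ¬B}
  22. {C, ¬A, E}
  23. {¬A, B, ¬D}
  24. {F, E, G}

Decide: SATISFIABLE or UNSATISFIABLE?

Try A = True.
Set B = True and propagate.
Try C = True.
The remaining clauses are satisfied by D = True, E = True, F = False, G = True, H = False.
So A=True, B=True, C=True, D=True, E=True, F=False, G=True, H=False is a satisfying assignment.

SATISFIABLE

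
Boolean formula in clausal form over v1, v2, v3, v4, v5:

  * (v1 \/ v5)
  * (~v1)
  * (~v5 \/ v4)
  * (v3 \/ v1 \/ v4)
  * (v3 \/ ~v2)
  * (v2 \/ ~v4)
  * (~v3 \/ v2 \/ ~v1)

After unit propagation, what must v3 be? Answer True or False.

True

Unit clause (~v1) sets v1 = False.
(v1 \/ v5) with v1 = False leaves only v5, so v5 = True.
(v4 \/ ~v5) with v5 = True leaves only v4, so v4 = True.
From (v2 \/ ~v4) and v4 = True: v2 = True.
In (v3 \/ ~v2), ~v2 is now false; v3 must hold, so v3 = True.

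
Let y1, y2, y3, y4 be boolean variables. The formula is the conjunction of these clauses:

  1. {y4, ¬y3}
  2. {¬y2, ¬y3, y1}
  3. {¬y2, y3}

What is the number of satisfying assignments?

Satisfying assignments:
  y1=F y2=F y3=F y4=F
  y1=F y2=F y3=F y4=T
  y1=F y2=F y3=T y4=T
  y1=T y2=F y3=F y4=F
  y1=T y2=F y3=F y4=T
  y1=T y2=F y3=T y4=T
  y1=T y2=T y3=T y4=T
Count: 7.

7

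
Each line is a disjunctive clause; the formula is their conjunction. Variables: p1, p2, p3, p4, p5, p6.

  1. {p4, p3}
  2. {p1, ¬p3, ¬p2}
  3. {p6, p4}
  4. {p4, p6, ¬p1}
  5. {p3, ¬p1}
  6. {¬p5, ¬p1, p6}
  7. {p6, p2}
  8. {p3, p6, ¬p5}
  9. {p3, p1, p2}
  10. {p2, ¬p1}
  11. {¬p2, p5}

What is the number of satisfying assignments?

7

The models are:
  p1=0 p2=0 p3=1 p4=0 p5=0 p6=1
  p1=0 p2=0 p3=1 p4=0 p5=1 p6=1
  p1=0 p2=0 p3=1 p4=1 p5=0 p6=1
  p1=0 p2=0 p3=1 p4=1 p5=1 p6=1
  p1=0 p2=1 p3=0 p4=1 p5=1 p6=1
  p1=1 p2=1 p3=1 p4=0 p5=1 p6=1
  p1=1 p2=1 p3=1 p4=1 p5=1 p6=1
Count: 7.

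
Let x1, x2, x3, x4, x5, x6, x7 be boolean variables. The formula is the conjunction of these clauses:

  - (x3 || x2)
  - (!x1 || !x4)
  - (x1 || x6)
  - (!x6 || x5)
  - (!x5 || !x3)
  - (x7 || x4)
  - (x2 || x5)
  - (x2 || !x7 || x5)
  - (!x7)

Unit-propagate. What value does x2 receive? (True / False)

(!x7) stands alone — x7 = False.
(x4 || x7) with x7 = False leaves only x4, so x4 = True.
In (!x4 || !x1), !x4 is now false; !x1 must hold, so x1 = False.
(x1 || x6): since x1 = False, the clause reduces to (x6). x6 = True.
From (!x6 || x5) and x6 = True: x5 = True.
(!x5 || !x3): since x5 = True, the clause reduces to (!x3). x3 = False.
(x3 || x2): since x3 = False, the clause reduces to (x2). x2 = True.

True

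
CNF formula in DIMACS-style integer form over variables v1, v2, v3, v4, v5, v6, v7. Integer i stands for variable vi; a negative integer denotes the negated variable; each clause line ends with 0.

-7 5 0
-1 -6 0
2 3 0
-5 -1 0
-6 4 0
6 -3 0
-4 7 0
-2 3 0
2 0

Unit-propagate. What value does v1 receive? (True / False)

False

(v2) stands alone — v2 = True.
From (~v2 \/ v3) and v2 = True: v3 = True.
From (~v3 \/ v6) and v3 = True: v6 = True.
(~v1 \/ ~v6) with v6 = True leaves only ~v1, so v1 = False.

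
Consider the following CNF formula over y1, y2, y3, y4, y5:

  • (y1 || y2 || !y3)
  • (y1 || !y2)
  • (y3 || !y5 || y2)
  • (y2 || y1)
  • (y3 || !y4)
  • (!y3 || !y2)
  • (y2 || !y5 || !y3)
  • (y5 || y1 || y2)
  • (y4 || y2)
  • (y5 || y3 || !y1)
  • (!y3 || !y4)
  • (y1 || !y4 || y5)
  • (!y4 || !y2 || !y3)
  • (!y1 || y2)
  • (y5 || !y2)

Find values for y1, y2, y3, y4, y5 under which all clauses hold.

y1=True, y2=True, y3=False, y4=False, y5=True

Check each clause:
  1. (y2 || y1 || !y3) — y1 is true.
  2. (!y2 || y1) — y1 is true.
  3. (y2 || !y5 || y3) — y2 is true.
  4. (y2 || y1) — y1 is true.
  5. (!y4 || y3) — !y4 is true.
  6. (!y2 || !y3) — !y3 is true.
  7. (y2 || !y3 || !y5) — y2 is true.
  8. (y5 || y2 || y1) — y1 is true.
  9. (y4 || y2) — y2 is true.
  10. (y5 || y3 || !y1) — y5 is true.
  11. (!y3 || !y4) — !y4 is true.
  12. (y5 || !y4 || y1) — y1 is true.
  13. (!y2 || !y3 || !y4) — !y4 is true.
  14. (!y1 || y2) — y2 is true.
  15. (!y2 || y5) — y5 is true.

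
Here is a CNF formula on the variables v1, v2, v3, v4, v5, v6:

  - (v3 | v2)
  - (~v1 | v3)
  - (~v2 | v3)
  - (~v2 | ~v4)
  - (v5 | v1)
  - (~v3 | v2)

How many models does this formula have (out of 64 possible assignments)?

Satisfying assignments:
  v1=F v2=T v3=T v4=F v5=T v6=F
  v1=F v2=T v3=T v4=F v5=T v6=T
  v1=T v2=T v3=T v4=F v5=F v6=F
  v1=T v2=T v3=T v4=F v5=F v6=T
  v1=T v2=T v3=T v4=F v5=T v6=F
  v1=T v2=T v3=T v4=F v5=T v6=T
That's 6 in total.

6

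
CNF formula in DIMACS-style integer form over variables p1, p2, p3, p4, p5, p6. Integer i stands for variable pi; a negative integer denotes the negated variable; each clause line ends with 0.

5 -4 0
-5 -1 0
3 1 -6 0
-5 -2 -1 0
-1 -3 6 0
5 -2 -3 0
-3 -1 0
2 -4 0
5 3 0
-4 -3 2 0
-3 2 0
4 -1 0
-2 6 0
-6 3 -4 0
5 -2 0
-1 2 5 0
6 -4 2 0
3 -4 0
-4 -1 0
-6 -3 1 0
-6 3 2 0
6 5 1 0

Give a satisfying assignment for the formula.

Branch on p1: take p1 = False.
The remaining clauses are satisfied by p2 = False, p3 = False, p4 = False, p5 = True, p6 = False.

p1=F, p2=F, p3=F, p4=F, p5=T, p6=F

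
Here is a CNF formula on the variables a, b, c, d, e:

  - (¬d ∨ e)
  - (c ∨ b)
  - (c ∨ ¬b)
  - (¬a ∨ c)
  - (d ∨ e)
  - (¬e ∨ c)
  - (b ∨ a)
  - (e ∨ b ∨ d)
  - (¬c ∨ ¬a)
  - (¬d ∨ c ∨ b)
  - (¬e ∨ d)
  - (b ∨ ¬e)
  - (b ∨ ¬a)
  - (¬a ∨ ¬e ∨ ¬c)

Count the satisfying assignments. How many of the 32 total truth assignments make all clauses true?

1

Satisfying assignments:
  a=0 b=1 c=1 d=1 e=1
That's 1 in total.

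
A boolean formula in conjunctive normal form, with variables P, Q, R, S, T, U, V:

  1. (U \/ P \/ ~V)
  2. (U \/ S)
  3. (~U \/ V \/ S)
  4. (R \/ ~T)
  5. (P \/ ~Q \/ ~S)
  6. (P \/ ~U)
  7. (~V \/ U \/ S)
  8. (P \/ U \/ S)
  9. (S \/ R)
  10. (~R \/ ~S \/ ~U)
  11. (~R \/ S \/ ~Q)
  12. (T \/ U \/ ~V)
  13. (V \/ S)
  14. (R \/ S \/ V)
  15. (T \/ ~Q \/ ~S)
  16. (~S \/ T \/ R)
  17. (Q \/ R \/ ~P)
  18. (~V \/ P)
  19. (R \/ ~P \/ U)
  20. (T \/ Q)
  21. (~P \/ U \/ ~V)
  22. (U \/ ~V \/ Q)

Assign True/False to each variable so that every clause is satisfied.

P=T  Q=F  R=T  S=F  T=T  U=T  V=T

Try P = True.
Try Q = False.
  then R is forced to True.
  then T is forced to True.
The remaining clauses are satisfied by S = False, U = True, V = True.
Every clause has at least one true literal under this assignment.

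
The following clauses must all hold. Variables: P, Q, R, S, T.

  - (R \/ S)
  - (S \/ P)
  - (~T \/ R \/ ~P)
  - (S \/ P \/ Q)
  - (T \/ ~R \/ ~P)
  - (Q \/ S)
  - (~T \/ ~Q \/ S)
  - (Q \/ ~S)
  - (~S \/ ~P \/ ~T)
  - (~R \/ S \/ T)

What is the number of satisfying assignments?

The models are:
  P=0 Q=1 R=0 S=1 T=0
  P=0 Q=1 R=0 S=1 T=1
  P=0 Q=1 R=1 S=1 T=0
  P=0 Q=1 R=1 S=1 T=1
  P=1 Q=1 R=0 S=1 T=0
Count: 5.

5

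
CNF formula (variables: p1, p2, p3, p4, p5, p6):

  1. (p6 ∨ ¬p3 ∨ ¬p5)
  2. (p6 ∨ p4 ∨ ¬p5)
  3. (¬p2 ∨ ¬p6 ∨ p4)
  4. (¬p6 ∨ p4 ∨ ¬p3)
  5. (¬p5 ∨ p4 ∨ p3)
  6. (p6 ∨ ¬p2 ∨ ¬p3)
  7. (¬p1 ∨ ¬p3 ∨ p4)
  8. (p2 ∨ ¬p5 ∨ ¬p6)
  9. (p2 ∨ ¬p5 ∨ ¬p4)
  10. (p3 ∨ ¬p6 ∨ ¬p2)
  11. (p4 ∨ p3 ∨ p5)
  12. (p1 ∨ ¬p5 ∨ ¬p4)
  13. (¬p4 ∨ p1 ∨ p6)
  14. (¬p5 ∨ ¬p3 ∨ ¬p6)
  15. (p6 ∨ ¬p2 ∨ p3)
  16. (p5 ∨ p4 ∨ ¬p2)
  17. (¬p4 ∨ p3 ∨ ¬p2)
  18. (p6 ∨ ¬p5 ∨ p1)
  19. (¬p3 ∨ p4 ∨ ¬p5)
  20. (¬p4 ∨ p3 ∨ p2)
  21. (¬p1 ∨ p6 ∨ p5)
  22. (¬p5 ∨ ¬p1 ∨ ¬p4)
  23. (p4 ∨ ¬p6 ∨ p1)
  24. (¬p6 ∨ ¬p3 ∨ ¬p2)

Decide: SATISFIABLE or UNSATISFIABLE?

SATISFIABLE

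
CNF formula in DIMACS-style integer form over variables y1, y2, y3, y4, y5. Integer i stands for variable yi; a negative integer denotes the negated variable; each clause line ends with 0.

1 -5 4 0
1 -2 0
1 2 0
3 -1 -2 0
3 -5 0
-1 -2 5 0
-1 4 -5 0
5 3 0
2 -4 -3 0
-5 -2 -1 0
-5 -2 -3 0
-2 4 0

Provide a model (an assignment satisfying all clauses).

y1 = T, y2 = F, y3 = T, y4 = F, y5 = F

Try y1 = True.
Branch on y2: take y2 = False.
For the remaining variables, y3 = True, y4 = False, y5 = False works.
Every clause has at least one true literal under this assignment.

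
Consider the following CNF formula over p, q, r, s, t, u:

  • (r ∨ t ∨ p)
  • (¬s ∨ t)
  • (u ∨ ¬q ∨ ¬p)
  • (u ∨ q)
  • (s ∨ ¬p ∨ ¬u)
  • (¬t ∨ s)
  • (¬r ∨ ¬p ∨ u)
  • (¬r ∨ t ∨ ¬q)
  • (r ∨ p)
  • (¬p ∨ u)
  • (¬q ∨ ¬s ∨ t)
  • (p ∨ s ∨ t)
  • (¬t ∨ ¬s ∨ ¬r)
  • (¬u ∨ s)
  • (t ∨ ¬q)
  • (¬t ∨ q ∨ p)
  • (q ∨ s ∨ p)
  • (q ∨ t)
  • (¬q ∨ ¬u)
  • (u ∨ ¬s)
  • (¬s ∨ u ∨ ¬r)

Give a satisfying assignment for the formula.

Set p = True and propagate.
  then u is forced to True.
  then s is forced to True.
  then t is forced to True.
  then r is forced to False.
  then q is forced to False.

p = True, q = False, r = False, s = True, t = True, u = True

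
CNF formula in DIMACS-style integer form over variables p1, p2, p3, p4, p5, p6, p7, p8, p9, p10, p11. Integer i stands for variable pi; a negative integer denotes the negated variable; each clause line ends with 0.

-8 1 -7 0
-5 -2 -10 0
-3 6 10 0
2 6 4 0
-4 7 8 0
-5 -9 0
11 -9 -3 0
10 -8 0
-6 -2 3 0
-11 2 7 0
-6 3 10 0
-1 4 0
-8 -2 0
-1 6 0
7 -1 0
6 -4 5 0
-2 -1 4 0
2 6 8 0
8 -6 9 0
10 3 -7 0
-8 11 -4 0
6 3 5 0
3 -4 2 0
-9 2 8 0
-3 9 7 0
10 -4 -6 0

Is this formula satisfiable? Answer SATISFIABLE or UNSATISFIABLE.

Branch on p1: take p1 = False.
Try p2 = True.
  then p8 is forced to False.
Try p3 = False.
  then p6 is forced to False.
  then p5 is forced to True.
  then p10 is forced to False.
  then p9 is forced to False.
  then p7 is forced to False.
  then p4 is forced to False.
p11 is now unconstrained; take p11 = True.
Every clause has at least one true literal under this assignment.
So p1=False  p2=True  p3=False  p4=False  p5=True  p6=False  p7=False  p8=False  p9=False  p10=False  p11=True is a satisfying assignment.

SATISFIABLE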